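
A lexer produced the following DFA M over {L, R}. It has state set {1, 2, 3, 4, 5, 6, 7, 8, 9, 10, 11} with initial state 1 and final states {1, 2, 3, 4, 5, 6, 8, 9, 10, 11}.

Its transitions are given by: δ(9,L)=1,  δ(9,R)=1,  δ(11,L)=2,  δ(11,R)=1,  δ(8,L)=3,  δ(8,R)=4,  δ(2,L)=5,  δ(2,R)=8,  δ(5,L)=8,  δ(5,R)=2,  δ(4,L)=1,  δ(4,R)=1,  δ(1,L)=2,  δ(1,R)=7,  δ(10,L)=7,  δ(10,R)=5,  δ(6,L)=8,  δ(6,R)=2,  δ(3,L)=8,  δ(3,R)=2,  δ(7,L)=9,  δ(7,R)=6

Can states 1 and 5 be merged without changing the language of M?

No

States {10,11} cannot be reached from the start state, so discard them.
Initial partition by acceptance: {1,2,3,4,5,6,8,9} | {7}.
On input R, block {1,2,3,4,5,6,8,9} splits into {2,3,4,5,6,8,9} and {1}.
Refine {2,3,4,5,6,8,9} on symbol L: members go to different blocks, giving {2,3,5,6,8} and {4,9}.
Split {2,3,5,6,8} by δ(·,R) → {2,3,5,6} and {8}.
Split {2,3,5,6} by δ(·,L) → {3,5,6} and {2}.
No further refinement is possible. Final partition (6 blocks): {3,5,6} | {7} | {1} | {4,9} | {8} | {2}.
1 and 5 end up in different blocks, so they are distinguishable. For instance, the string 'R' is accepted from only 5.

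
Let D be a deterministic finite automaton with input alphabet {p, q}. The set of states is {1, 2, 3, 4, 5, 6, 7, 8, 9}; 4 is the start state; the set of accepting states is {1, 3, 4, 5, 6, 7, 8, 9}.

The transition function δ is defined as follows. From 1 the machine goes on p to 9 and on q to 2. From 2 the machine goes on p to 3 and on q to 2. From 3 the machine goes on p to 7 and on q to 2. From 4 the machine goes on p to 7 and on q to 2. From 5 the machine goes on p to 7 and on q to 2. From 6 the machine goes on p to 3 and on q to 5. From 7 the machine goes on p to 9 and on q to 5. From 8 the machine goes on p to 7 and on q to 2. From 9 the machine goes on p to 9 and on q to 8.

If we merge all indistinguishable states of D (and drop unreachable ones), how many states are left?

First remove the unreachable states {1,6}; 7 states remain.
P0 = {3,4,5,7,8,9} | {2}.
Split {3,4,5,7,8,9} by δ(·,q) → {3,4,5,8} and {7,9}.
No further refinement is possible. Final partition (3 blocks): {3,4,5,8} | {2} | {7,9}.

3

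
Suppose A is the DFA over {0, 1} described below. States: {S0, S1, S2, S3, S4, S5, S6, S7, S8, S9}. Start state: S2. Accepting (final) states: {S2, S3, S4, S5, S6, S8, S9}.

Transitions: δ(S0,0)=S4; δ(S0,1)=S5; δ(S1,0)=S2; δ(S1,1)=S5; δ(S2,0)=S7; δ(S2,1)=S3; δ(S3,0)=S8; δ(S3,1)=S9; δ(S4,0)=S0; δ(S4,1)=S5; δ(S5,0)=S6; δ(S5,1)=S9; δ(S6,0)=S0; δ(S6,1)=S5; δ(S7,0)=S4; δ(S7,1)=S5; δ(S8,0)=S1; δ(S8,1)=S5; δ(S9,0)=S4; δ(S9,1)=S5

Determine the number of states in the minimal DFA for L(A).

Start with accepting vs non-accepting: {S2,S3,S4,S5,S6,S8,S9} | {S0,S1,S7}.
On input 0, block {S2,S3,S4,S5,S6,S8,S9} splits into {S2,S4,S6,S8} and {S3,S5,S9}.
Stable partition: {S2,S4,S6,S8} | {S0,S1,S7} | {S3,S5,S9} — 3 equivalence classes.

3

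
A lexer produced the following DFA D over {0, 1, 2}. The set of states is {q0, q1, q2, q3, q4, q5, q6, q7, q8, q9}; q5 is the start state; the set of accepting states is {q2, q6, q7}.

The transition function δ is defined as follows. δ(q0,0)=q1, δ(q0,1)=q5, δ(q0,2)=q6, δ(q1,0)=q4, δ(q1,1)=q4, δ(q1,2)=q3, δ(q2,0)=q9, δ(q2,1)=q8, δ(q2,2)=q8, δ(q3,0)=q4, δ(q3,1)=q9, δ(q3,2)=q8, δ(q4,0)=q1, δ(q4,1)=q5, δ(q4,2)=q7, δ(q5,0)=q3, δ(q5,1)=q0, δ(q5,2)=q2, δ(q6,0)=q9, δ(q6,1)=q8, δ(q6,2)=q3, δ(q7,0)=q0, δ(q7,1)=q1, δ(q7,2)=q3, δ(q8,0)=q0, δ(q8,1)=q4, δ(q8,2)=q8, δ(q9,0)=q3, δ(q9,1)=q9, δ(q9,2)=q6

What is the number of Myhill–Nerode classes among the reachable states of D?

P0 = {q2,q6,q7} | {q0,q1,q3,q4,q5,q8,q9}.
Refine {q0,q1,q3,q4,q5,q8,q9} on symbol 2: members go to different blocks, giving {q0,q4,q5,q9} and {q1,q3,q8}.
Stable partition: {q2,q6,q7} | {q0,q4,q5,q9} | {q1,q3,q8} — 3 equivalence classes.

3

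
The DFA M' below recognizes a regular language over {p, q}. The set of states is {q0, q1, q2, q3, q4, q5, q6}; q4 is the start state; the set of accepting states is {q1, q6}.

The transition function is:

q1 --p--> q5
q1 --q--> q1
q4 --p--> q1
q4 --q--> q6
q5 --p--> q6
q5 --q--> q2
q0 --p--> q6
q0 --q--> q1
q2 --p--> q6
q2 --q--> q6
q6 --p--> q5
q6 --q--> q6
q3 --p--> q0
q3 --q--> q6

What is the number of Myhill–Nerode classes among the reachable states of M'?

3

Reachable states from the start: {q1,q2,q4,q5,q6}. Unreachable: {q0,q3} — drop them.
Initial partition by acceptance: {q1,q6} | {q2,q4,q5}.
On input q, block {q2,q4,q5} splits into {q2,q4} and {q5}.
The partition is now stable with 3 blocks: {q1,q6} | {q2,q4} | {q5}.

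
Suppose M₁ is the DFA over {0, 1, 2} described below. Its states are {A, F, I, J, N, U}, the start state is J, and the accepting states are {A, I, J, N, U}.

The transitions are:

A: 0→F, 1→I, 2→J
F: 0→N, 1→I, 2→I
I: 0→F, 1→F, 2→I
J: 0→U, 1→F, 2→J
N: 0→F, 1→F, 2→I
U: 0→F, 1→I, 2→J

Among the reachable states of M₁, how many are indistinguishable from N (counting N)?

2

States {A} cannot be reached from the start state, so discard them.
Initial partition by acceptance: {I,J,N,U} | {F}.
On input 0, block {I,J,N,U} splits into {I,N,U} and {J}.
Split {I,N,U} by δ(·,1) → {I,N} and {U}.
No further refinement is possible. Final partition (4 blocks): {I,N} | {F} | {J} | {U}.
The equivalence class containing N is {I,N}, of size 2.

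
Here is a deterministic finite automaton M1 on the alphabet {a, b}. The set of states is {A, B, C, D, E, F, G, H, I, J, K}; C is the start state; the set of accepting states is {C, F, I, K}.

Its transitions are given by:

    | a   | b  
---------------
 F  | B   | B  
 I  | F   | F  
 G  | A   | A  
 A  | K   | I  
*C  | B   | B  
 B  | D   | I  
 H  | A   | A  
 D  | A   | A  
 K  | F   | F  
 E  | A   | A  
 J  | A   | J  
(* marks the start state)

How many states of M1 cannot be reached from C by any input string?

No path from C leads to E, G, H, J; the other 7 states are all reachable.

4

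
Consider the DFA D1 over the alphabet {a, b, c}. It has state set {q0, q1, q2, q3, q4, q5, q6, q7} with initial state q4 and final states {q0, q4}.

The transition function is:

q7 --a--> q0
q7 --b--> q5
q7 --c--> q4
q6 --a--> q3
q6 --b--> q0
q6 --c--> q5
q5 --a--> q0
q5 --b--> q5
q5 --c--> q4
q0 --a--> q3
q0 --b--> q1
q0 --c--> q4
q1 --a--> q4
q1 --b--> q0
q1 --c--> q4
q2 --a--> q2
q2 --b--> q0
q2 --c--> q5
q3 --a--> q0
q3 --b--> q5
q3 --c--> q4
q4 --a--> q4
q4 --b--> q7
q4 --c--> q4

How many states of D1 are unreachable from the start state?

BFS from q4 reaches {q0, q1, q3, q4, q5, q7}; the 2 state(s) q2, q6 are never visited.

2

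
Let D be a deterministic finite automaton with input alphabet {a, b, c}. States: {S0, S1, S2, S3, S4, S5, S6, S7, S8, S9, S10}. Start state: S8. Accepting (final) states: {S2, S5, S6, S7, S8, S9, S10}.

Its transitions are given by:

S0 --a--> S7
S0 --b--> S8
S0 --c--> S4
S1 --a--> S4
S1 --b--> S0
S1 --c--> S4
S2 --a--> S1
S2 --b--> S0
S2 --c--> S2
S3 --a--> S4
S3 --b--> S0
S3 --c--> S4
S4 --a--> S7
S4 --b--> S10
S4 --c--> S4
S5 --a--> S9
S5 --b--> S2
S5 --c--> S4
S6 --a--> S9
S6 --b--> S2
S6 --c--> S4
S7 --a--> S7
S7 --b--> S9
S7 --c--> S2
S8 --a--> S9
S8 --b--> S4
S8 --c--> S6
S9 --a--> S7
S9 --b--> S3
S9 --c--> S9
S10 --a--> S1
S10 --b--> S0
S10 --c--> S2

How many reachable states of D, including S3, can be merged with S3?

States {S5} cannot be reached from the start state, so discard them.
Start with accepting vs non-accepting: {S2,S6,S7,S8,S9,S10} | {S0,S1,S3,S4}.
On input a, block {S2,S6,S7,S8,S9,S10} splits into {S6,S7,S8,S9} and {S2,S10}.
On input b, block {S6,S7,S8,S9} splits into {S8,S9} and {S6} and {S7}.
Split {S8,S9} by δ(·,a) → {S8} and {S9}.
Split {S0,S1,S3,S4} by δ(·,a) → {S0,S4} and {S1,S3}.
Split {S0,S4} by δ(·,b) → {S0} and {S4}.
No further refinement is possible. Final partition (8 blocks): {S8} | {S0} | {S2,S10} | {S6} | {S7} | {S9} | {S1,S3} | {S4}.
State S3 belongs to the block {S1,S3}, which has 2 states.

2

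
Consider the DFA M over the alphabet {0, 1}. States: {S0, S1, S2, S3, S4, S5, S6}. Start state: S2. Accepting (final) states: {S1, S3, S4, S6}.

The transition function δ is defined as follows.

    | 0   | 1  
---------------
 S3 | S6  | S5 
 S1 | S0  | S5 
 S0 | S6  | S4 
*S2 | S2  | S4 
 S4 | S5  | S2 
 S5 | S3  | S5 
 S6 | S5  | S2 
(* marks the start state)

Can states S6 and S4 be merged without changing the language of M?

States {S0,S1} cannot be reached from the start state, so discard them.
Start with accepting vs non-accepting: {S3,S4,S6} | {S2,S5}.
Refine {S3,S4,S6} on symbol 0: members go to different blocks, giving {S4,S6} and {S3}.
On input 0, block {S2,S5} splits into {S2} and {S5}.
Stable partition: {S4,S6} | {S2} | {S3} | {S5} — 4 equivalence classes.
S6 and S4 lie in the same block of the stable partition, so they are equivalent — no string distinguishes them.

Yes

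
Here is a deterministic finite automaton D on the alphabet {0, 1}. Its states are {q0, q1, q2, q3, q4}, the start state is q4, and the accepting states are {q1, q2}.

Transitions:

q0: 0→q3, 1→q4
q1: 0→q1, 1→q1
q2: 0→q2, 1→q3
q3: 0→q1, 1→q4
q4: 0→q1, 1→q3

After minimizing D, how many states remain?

First remove the unreachable states {q0,q2}; 3 states remain.
Start with accepting vs non-accepting: {q1} | {q3,q4}.
The partition is now stable with 2 blocks: {q1} | {q3,q4}.

2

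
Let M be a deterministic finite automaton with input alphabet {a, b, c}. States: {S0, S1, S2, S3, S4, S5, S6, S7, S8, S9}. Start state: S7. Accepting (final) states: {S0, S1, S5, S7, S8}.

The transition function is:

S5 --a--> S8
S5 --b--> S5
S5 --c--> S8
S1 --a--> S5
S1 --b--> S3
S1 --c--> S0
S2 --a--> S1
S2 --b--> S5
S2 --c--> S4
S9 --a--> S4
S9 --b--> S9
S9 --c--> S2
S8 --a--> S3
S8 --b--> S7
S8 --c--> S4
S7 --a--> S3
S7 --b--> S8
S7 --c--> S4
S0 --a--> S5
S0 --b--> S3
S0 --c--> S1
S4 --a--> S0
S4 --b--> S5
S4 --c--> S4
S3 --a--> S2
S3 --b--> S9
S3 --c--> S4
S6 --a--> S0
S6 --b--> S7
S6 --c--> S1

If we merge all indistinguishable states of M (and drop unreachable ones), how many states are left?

States {S6} cannot be reached from the start state, so discard them.
Start with accepting vs non-accepting: {S0,S1,S5,S7,S8} | {S2,S3,S4,S9}.
On input a, block {S0,S1,S5,S7,S8} splits into {S0,S1,S5} and {S7,S8}.
Split {S0,S1,S5} by δ(·,a) → {S0,S1} and {S5}.
Split {S2,S3,S4,S9} by δ(·,a) → {S2,S4} and {S3,S9}.
The partition is now stable with 5 blocks: {S0,S1} | {S2,S4} | {S7,S8} | {S5} | {S3,S9}.

5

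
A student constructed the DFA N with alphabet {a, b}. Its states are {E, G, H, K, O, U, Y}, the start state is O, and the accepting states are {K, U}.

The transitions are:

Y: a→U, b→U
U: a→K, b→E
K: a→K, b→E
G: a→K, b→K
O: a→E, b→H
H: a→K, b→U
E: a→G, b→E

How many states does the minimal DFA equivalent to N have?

First remove the unreachable states {Y}; 6 states remain.
Start with accepting vs non-accepting: {K,U} | {E,G,H,O}.
On input a, block {E,G,H,O} splits into {E,O} and {G,H}.
On input a, block {E,O} splits into {O} and {E}.
Stable partition: {K,U} | {O} | {G,H} | {E} — 4 equivalence classes.

4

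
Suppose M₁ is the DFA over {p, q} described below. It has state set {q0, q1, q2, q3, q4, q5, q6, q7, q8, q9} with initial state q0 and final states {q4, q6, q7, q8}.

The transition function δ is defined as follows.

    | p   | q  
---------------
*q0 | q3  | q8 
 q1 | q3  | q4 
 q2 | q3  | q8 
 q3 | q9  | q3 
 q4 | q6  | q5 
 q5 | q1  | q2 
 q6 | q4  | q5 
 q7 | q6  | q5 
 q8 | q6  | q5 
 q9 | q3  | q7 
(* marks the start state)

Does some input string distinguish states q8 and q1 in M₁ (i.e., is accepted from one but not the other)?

All states are reachable from the start state.
Start with accepting vs non-accepting: {q4,q6,q7,q8} | {q0,q1,q2,q3,q5,q9}.
On input q, block {q0,q1,q2,q3,q5,q9} splits into {q0,q1,q2,q9} and {q3,q5}.
On input q, block {q3,q5} splits into {q3} and {q5}.
The partition is now stable with 4 blocks: {q4,q6,q7,q8} | {q0,q1,q2,q9} | {q3} | {q5}.
q8 and q1 end up in different blocks, so they are distinguishable. For instance, the string 'ε' is accepted from only q8.

Yes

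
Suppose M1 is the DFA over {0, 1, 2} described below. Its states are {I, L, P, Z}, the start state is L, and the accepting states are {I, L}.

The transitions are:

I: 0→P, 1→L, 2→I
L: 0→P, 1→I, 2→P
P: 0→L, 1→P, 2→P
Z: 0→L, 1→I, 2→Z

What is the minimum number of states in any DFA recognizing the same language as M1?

3

First remove the unreachable states {Z}; 3 states remain.
P0 = {I,L} | {P}.
Split {I,L} by δ(·,2) → {I} and {L}.
The partition is now stable with 3 blocks: {I} | {P} | {L}.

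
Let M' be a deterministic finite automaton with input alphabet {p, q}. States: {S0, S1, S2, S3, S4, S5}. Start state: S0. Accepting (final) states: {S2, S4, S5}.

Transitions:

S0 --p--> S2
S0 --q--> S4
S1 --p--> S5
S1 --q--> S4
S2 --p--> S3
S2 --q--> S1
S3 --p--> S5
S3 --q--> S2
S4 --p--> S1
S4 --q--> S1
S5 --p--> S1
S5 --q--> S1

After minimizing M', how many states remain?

2

All states are reachable from the start state.
P0 = {S2,S4,S5} | {S0,S1,S3}.
Stable partition: {S2,S4,S5} | {S0,S1,S3} — 2 equivalence classes.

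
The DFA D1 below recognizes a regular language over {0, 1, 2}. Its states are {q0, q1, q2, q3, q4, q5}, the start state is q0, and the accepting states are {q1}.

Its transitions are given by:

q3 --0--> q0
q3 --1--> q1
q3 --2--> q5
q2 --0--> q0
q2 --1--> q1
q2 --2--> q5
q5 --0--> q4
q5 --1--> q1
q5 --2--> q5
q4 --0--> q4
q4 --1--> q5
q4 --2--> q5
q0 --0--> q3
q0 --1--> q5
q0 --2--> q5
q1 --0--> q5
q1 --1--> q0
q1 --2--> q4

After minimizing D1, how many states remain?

First remove the unreachable states {q2}; 5 states remain.
Initial partition by acceptance: {q1} | {q0,q3,q4,q5}.
Split {q0,q3,q4,q5} by δ(·,1) → {q0,q4} and {q3,q5}.
On input 0, block {q0,q4} splits into {q0} and {q4}.
On input 0, block {q3,q5} splits into {q3} and {q5}.
No further refinement is possible. Final partition (5 blocks): {q1} | {q0} | {q3} | {q4} | {q5}.

5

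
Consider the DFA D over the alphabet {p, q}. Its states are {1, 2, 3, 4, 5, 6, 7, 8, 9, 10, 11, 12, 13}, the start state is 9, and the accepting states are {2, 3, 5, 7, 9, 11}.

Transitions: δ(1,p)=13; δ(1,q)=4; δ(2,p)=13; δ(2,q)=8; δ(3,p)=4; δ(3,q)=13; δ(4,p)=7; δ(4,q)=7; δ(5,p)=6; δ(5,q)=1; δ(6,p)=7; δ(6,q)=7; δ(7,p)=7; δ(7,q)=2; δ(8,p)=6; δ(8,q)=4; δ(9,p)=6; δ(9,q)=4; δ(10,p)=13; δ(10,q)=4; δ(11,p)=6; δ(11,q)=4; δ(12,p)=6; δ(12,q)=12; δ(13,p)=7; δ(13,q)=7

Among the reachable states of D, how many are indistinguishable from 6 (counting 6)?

Reachable states from the start: {2,4,6,7,8,9,13}. Unreachable: {1,3,5,10,11,12} — drop them.
P0 = {2,7,9} | {4,6,8,13}.
Refine {2,7,9} on symbol p: members go to different blocks, giving {2,9} and {7}.
Split {4,6,8,13} by δ(·,p) → {4,6,13} and {8}.
Split {2,9} by δ(·,q) → {2} and {9}.
No further refinement is possible. Final partition (5 blocks): {2} | {4,6,13} | {7} | {8} | {9}.
State 6 belongs to the block {4,6,13}, which has 3 states.

3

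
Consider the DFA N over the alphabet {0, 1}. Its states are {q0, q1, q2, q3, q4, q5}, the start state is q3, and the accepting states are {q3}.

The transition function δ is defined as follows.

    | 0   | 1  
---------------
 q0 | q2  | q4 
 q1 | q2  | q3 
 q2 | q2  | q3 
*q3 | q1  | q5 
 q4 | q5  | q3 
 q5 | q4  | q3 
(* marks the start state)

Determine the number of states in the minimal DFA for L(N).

First remove the unreachable states {q0}; 5 states remain.
Start with accepting vs non-accepting: {q3} | {q1,q2,q4,q5}.
The partition is now stable with 2 blocks: {q3} | {q1,q2,q4,q5}.

2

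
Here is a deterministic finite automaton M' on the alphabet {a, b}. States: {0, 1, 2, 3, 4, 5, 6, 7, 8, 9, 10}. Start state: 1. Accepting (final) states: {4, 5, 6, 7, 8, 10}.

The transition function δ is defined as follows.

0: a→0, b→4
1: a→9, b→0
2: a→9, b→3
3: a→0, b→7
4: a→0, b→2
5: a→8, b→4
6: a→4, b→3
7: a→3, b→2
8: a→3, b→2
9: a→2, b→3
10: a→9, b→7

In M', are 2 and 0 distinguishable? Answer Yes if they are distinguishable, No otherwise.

Yes

States {5,6,8,10} cannot be reached from the start state, so discard them.
P0 = {4,7} | {0,1,2,3,9}.
Split {0,1,2,3,9} by δ(·,b) → {1,2,9} and {0,3}.
No further refinement is possible. Final partition (3 blocks): {4,7} | {1,2,9} | {0,3}.
2 and 0 end up in different blocks, so they are distinguishable. For instance, the string 'b' is accepted from only 0.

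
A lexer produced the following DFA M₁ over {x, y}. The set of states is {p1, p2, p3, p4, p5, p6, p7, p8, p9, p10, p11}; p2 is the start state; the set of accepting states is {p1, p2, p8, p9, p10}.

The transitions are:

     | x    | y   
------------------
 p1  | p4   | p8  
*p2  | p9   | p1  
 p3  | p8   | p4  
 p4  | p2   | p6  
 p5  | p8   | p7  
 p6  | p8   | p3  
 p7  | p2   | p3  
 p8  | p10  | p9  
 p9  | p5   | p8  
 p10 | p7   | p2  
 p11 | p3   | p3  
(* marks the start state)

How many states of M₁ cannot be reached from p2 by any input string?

No path from p2 leads to p11; the other 10 states are all reachable.

1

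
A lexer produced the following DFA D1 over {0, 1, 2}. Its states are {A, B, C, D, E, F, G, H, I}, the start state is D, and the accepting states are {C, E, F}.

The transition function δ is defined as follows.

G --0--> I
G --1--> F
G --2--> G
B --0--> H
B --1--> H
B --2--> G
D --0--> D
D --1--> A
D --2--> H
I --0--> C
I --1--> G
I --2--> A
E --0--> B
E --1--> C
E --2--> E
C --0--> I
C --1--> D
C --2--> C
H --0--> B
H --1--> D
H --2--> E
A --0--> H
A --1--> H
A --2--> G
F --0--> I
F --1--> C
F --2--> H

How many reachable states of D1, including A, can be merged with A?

2

All states are reachable from the start state.
P0 = {C,E,F} | {A,B,D,G,H,I}.
Refine {C,E,F} on symbol 1: members go to different blocks, giving {E,F} and {C}.
On input 2, block {E,F} splits into {E} and {F}.
Refine {A,B,D,G,H,I} on symbol 0: members go to different blocks, giving {A,B,D,G,H} and {I}.
Refine {A,B,D,G,H} on symbol 0: members go to different blocks, giving {A,B,D,H} and {G}.
Refine {A,B,D,H} on symbol 2: members go to different blocks, giving {A,B} and {D} and {H}.
Stable partition: {E} | {A,B} | {C} | {F} | {I} | {G} | {D} | {H} — 8 equivalence classes.
The equivalence class containing A is {A,B}, of size 2.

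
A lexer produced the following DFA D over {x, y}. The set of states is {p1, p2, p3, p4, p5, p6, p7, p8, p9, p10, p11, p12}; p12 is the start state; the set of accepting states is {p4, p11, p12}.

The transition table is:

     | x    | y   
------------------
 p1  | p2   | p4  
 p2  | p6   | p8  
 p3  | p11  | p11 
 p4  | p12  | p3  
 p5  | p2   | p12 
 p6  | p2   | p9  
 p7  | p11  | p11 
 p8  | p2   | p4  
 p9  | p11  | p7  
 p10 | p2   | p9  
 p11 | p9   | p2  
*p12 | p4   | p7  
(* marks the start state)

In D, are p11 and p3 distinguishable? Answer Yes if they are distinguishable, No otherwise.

Reachable states from the start: {p2,p3,p4,p6,p7,p8,p9,p11,p12}. Unreachable: {p1,p5,p10} — drop them.
P0 = {p4,p11,p12} | {p2,p3,p6,p7,p8,p9}.
On input x, block {p4,p11,p12} splits into {p4,p12} and {p11}.
Refine {p2,p3,p6,p7,p8,p9} on symbol x: members go to different blocks, giving {p2,p6,p8} and {p3,p7,p9}.
Refine {p2,p6,p8} on symbol y: members go to different blocks, giving {p2} and {p6} and {p8}.
Split {p3,p7,p9} by δ(·,y) → {p3,p7} and {p9}.
No further refinement is possible. Final partition (7 blocks): {p4,p12} | {p2} | {p11} | {p3,p7} | {p6} | {p8} | {p9}.
p11 and p3 end up in different blocks, so they are distinguishable. For instance, the string 'ε' is accepted from only p11.

Yes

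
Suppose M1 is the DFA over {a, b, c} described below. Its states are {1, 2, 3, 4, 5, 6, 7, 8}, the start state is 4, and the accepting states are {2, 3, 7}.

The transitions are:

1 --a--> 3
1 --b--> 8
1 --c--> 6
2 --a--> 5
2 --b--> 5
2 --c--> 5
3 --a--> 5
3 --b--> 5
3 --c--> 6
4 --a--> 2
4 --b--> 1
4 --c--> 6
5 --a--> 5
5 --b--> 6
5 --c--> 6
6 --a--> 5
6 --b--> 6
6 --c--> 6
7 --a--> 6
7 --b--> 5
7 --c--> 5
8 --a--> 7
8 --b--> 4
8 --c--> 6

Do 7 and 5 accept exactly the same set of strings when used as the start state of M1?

No

Initial partition by acceptance: {2,3,7} | {1,4,5,6,8}.
On input a, block {1,4,5,6,8} splits into {1,4,8} and {5,6}.
Stable partition: {2,3,7} | {1,4,8} | {5,6} — 3 equivalence classes.
7 and 5 end up in different blocks, so they are distinguishable. For instance, the string 'ε' is accepted from only 7.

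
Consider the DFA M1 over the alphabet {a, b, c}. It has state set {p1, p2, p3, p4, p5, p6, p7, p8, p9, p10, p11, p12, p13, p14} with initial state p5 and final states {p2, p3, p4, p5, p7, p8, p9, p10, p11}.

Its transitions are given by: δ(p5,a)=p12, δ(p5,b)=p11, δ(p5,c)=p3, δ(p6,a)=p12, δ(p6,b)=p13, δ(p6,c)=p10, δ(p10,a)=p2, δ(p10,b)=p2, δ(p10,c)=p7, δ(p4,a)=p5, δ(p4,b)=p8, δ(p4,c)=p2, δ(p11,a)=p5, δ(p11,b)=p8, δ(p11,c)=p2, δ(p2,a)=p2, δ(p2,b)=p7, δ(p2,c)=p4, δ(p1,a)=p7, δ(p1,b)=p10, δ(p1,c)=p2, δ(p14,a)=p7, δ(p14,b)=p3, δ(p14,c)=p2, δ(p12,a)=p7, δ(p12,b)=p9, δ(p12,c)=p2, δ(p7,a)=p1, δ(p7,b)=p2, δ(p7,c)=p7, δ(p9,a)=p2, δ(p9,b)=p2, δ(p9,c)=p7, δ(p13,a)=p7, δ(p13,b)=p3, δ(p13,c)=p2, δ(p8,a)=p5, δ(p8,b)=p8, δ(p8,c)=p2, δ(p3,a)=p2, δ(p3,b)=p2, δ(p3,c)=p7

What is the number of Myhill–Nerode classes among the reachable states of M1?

States {p6,p13,p14} cannot be reached from the start state, so discard them.
Start with accepting vs non-accepting: {p2,p3,p4,p5,p7,p8,p9,p10,p11} | {p1,p12}.
Refine {p2,p3,p4,p5,p7,p8,p9,p10,p11} on symbol a: members go to different blocks, giving {p2,p3,p4,p8,p9,p10,p11} and {p5,p7}.
On input a, block {p2,p3,p4,p8,p9,p10,p11} splits into {p2,p3,p9,p10} and {p4,p8,p11}.
Split {p2,p3,p9,p10} by δ(·,b) → {p3,p9,p10} and {p2}.
Split {p5,p7} by δ(·,b) → {p5} and {p7}.
Stable partition: {p3,p9,p10} | {p1,p12} | {p5} | {p4,p8,p11} | {p2} | {p7} — 6 equivalence classes.

6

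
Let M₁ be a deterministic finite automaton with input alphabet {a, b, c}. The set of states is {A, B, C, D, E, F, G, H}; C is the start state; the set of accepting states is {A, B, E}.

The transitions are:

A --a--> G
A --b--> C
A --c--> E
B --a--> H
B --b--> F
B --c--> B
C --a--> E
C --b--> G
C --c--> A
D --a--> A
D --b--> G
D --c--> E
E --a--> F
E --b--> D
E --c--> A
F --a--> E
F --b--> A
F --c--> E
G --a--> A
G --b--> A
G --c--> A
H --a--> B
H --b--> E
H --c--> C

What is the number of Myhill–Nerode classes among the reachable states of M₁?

States {B,H} cannot be reached from the start state, so discard them.
Initial partition by acceptance: {A,E} | {C,D,F,G}.
Refine {C,D,F,G} on symbol b: members go to different blocks, giving {C,D} and {F,G}.
Stable partition: {A,E} | {C,D} | {F,G} — 3 equivalence classes.

3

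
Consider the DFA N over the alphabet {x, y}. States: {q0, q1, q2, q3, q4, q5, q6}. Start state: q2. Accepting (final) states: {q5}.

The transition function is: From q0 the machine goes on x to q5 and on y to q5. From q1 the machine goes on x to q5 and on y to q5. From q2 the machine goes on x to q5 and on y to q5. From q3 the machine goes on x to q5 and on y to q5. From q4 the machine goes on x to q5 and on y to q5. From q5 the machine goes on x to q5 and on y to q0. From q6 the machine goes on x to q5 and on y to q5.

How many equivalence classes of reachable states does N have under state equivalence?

2

First remove the unreachable states {q1,q3,q4,q6}; 3 states remain.
Start with accepting vs non-accepting: {q5} | {q0,q2}.
No further refinement is possible. Final partition (2 blocks): {q5} | {q0,q2}.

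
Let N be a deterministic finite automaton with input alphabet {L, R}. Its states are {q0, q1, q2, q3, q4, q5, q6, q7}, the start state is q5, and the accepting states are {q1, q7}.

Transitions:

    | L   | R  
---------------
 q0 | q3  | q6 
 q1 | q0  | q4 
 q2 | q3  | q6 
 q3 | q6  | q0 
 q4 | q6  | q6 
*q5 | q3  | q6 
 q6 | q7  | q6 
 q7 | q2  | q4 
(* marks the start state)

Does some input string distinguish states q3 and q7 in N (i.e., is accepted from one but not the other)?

Reachable states from the start: {q0,q2,q3,q4,q5,q6,q7}. Unreachable: {q1} — drop them.
P0 = {q7} | {q0,q2,q3,q4,q5,q6}.
On input L, block {q0,q2,q3,q4,q5,q6} splits into {q0,q2,q3,q4,q5} and {q6}.
On input L, block {q0,q2,q3,q4,q5} splits into {q0,q2,q5} and {q3,q4}.
Split {q3,q4} by δ(·,R) → {q3} and {q4}.
Stable partition: {q7} | {q0,q2,q5} | {q6} | {q3} | {q4} — 5 equivalence classes.
q3 and q7 end up in different blocks, so they are distinguishable. For instance, the string 'ε' is accepted from only q7.

Yes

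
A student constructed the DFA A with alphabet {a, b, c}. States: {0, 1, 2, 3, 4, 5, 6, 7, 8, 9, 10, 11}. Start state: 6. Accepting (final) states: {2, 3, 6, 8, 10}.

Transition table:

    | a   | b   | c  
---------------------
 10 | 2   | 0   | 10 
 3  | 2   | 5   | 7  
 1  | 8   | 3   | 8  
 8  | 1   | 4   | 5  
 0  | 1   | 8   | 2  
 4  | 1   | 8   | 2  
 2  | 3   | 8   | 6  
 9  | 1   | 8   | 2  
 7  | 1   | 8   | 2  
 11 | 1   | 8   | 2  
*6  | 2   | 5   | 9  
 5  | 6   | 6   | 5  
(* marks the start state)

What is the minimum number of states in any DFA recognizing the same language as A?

First remove the unreachable states {0,10,11}; 9 states remain.
Initial partition by acceptance: {2,3,6,8} | {1,4,5,7,9}.
On input a, block {2,3,6,8} splits into {2,3,6} and {8}.
Split {2,3,6} by δ(·,b) → {3,6} and {2}.
Refine {1,4,5,7,9} on symbol a: members go to different blocks, giving {4,7,9} and {1} and {5}.
No further refinement is possible. Final partition (6 blocks): {3,6} | {4,7,9} | {8} | {2} | {1} | {5}.

6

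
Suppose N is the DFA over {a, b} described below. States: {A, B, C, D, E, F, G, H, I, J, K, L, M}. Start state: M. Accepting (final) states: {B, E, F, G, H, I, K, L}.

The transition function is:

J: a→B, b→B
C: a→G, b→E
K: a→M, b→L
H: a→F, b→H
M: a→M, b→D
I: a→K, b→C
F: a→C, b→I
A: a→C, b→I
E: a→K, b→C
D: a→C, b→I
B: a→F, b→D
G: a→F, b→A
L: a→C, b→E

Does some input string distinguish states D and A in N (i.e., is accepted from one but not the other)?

No

First remove the unreachable states {B,H,J}; 10 states remain.
P0 = {E,F,G,I,K,L} | {A,C,D,M}.
Split {E,F,G,I,K,L} by δ(·,a) → {E,G,I} and {F,K,L}.
Refine {A,C,D,M} on symbol a: members go to different blocks, giving {A,D,M} and {C}.
On input b, block {E,G,I} splits into {E,I} and {G}.
Split {A,D,M} by δ(·,a) → {A,D} and {M}.
Refine {F,K,L} on symbol a: members go to different blocks, giving {F,L} and {K}.
Stable partition: {E,I} | {A,D} | {F,L} | {C} | {G} | {M} | {K} — 7 equivalence classes.
D and A lie in the same block of the stable partition, so they are equivalent — no string distinguishes them.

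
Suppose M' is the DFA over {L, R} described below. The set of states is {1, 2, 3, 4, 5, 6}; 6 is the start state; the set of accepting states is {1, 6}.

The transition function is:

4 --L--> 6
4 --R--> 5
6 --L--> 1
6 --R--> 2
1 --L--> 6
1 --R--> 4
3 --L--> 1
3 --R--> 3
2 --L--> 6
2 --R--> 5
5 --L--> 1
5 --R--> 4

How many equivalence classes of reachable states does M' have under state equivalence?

2

Reachable states from the start: {1,2,4,5,6}. Unreachable: {3} — drop them.
Start with accepting vs non-accepting: {1,6} | {2,4,5}.
Stable partition: {1,6} | {2,4,5} — 2 equivalence classes.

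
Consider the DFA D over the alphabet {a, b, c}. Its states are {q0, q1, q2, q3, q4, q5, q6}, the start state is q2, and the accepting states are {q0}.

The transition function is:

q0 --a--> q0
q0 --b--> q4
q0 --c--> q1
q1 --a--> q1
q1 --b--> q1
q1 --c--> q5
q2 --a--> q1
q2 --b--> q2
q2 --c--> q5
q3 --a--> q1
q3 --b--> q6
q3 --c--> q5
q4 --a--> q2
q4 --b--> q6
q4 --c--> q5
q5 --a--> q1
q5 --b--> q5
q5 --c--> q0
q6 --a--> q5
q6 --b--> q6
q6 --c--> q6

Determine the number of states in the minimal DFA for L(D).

5

First remove the unreachable states {q3}; 6 states remain.
P0 = {q0} | {q1,q2,q4,q5,q6}.
Refine {q1,q2,q4,q5,q6} on symbol c: members go to different blocks, giving {q1,q2,q4,q6} and {q5}.
Refine {q1,q2,q4,q6} on symbol a: members go to different blocks, giving {q1,q2,q4} and {q6}.
Split {q1,q2,q4} by δ(·,b) → {q1,q2} and {q4}.
Stable partition: {q0} | {q1,q2} | {q5} | {q6} | {q4} — 5 equivalence classes.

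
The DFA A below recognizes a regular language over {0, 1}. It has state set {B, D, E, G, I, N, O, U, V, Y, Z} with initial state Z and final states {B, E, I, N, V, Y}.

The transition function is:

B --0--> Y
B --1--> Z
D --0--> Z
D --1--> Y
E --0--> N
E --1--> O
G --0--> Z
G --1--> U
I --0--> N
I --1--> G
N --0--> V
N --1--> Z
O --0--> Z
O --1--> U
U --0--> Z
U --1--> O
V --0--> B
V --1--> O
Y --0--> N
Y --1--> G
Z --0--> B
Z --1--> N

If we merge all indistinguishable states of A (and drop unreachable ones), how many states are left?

Reachable states from the start: {B,G,N,O,U,V,Y,Z}. Unreachable: {D,E,I} — drop them.
Initial partition by acceptance: {B,N,V,Y} | {G,O,U,Z}.
Refine {G,O,U,Z} on symbol 0: members go to different blocks, giving {G,O,U} and {Z}.
Split {B,N,V,Y} by δ(·,1) → {B,N} and {V,Y}.
The partition is now stable with 4 blocks: {B,N} | {G,O,U} | {Z} | {V,Y}.

4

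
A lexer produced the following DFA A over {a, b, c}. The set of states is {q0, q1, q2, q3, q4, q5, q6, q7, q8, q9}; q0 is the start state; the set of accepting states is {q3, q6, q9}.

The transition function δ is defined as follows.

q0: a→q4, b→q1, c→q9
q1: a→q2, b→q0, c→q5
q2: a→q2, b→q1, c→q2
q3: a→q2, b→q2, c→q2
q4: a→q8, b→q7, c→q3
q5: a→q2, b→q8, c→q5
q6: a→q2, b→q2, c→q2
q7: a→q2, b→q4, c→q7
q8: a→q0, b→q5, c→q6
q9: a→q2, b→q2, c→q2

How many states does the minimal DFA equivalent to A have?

Every state is reachable, so we keep all 10.
P0 = {q3,q6,q9} | {q0,q1,q2,q4,q5,q7,q8}.
On input c, block {q0,q1,q2,q4,q5,q7,q8} splits into {q1,q2,q5,q7} and {q0,q4,q8}.
Split {q1,q2,q5,q7} by δ(·,b) → {q1,q5,q7} and {q2}.
The partition is now stable with 4 blocks: {q3,q6,q9} | {q1,q5,q7} | {q0,q4,q8} | {q2}.

4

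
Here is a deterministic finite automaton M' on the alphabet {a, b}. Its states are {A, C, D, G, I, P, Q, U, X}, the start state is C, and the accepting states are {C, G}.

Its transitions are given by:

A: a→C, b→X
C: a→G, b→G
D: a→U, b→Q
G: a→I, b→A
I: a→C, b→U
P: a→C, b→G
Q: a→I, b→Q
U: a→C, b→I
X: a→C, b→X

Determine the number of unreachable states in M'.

No path from C leads to D, P, Q; the other 6 states are all reachable.

3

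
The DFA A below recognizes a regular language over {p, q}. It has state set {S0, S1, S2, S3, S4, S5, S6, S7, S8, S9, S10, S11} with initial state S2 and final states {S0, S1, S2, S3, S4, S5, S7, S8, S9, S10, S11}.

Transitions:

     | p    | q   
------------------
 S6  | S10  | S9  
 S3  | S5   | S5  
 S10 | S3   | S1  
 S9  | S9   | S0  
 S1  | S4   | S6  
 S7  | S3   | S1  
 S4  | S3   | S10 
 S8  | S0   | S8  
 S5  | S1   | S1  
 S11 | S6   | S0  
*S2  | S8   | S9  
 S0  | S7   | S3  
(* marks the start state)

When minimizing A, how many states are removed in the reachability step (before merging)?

1

Starting at S2 and following transitions, the reachable set is {S0, S1, S2, S3, S4, S5, S6, S7, S8, S9, S10}. That leaves S11 unreachable — 1 in total.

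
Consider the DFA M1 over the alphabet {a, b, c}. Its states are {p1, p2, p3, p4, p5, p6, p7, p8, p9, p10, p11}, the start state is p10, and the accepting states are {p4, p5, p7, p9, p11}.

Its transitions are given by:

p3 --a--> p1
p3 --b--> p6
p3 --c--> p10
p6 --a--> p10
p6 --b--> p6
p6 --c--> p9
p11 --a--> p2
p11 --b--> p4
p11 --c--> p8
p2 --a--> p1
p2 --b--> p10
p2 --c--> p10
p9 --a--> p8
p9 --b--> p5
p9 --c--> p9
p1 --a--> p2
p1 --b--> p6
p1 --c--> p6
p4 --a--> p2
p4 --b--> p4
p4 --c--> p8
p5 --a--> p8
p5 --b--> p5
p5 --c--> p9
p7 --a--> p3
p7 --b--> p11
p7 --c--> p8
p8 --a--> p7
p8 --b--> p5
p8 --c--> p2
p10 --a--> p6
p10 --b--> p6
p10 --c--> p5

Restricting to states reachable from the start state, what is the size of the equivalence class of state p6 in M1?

Every state is reachable, so we keep all 11.
Start with accepting vs non-accepting: {p4,p5,p7,p9,p11} | {p1,p2,p3,p6,p8,p10}.
On input c, block {p4,p5,p7,p9,p11} splits into {p4,p7,p11} and {p5,p9}.
Split {p1,p2,p3,p6,p8,p10} by δ(·,a) → {p1,p2,p3,p6,p10} and {p8}.
On input c, block {p1,p2,p3,p6,p10} splits into {p1,p2,p3} and {p6,p10}.
The partition is now stable with 5 blocks: {p4,p7,p11} | {p1,p2,p3} | {p5,p9} | {p8} | {p6,p10}.
State p6 belongs to the block {p6,p10}, which has 2 states.

2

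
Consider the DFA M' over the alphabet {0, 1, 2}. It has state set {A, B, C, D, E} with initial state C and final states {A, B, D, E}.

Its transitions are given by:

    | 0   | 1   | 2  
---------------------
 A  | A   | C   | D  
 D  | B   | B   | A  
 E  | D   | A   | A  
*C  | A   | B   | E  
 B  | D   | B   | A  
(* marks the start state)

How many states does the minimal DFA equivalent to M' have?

4

Every state is reachable, so we keep all 5.
Initial partition by acceptance: {A,B,D,E} | {C}.
Refine {A,B,D,E} on symbol 1: members go to different blocks, giving {B,D,E} and {A}.
On input 1, block {B,D,E} splits into {B,D} and {E}.
The partition is now stable with 4 blocks: {B,D} | {C} | {A} | {E}.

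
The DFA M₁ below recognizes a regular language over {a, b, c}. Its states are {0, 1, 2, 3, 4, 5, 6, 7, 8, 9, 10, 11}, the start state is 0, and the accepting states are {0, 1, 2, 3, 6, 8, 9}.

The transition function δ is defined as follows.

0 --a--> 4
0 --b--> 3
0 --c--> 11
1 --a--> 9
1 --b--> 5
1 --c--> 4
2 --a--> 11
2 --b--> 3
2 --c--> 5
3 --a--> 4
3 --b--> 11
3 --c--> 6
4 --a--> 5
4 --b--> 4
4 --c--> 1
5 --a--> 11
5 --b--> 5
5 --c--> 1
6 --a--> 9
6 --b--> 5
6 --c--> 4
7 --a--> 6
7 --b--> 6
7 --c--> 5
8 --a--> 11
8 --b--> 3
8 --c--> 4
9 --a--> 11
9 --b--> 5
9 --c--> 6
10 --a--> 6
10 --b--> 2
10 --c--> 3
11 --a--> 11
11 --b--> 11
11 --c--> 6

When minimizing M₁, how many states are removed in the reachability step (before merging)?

BFS from 0 reaches {0, 1, 3, 4, 5, 6, 9, 11}; the 4 state(s) 2, 7, 8, 10 are never visited.

4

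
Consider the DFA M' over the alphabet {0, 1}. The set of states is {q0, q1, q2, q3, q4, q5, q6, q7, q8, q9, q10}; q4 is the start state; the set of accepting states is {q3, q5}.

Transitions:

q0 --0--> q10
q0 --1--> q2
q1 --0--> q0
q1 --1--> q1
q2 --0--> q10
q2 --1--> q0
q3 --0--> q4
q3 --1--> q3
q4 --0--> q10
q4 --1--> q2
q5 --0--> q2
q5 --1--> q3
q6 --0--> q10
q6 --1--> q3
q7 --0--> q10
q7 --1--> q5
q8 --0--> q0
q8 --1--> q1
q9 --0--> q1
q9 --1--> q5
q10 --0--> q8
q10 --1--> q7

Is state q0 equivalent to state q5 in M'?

No

First remove the unreachable states {q6,q9}; 9 states remain.
P0 = {q3,q5} | {q0,q1,q2,q4,q7,q8,q10}.
Split {q0,q1,q2,q4,q7,q8,q10} by δ(·,1) → {q0,q1,q2,q4,q8,q10} and {q7}.
Split {q0,q1,q2,q4,q8,q10} by δ(·,1) → {q0,q1,q2,q4,q8} and {q10}.
On input 0, block {q0,q1,q2,q4,q8} splits into {q0,q2,q4} and {q1,q8}.
No further refinement is possible. Final partition (5 blocks): {q3,q5} | {q0,q2,q4} | {q7} | {q10} | {q1,q8}.
q0 and q5 end up in different blocks, so they are distinguishable. For instance, the string 'ε' is accepted from only q5.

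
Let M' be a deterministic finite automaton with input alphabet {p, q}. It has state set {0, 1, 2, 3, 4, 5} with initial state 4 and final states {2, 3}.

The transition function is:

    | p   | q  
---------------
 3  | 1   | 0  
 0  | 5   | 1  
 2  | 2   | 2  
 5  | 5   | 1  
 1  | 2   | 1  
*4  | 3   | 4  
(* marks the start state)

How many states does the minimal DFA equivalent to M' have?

Every state is reachable, so we keep all 6.
Initial partition by acceptance: {2,3} | {0,1,4,5}.
Split {2,3} by δ(·,p) → {2} and {3}.
Refine {0,1,4,5} on symbol p: members go to different blocks, giving {0,5} and {1} and {4}.
No further refinement is possible. Final partition (5 blocks): {2} | {0,5} | {3} | {1} | {4}.

5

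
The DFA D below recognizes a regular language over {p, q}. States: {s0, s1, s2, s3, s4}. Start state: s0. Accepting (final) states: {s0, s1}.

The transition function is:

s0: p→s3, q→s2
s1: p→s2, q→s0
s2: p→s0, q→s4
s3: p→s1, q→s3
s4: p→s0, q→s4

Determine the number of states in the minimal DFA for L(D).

4

All states are reachable from the start state.
Start with accepting vs non-accepting: {s0,s1} | {s2,s3,s4}.
Refine {s0,s1} on symbol q: members go to different blocks, giving {s0} and {s1}.
On input p, block {s2,s3,s4} splits into {s2,s4} and {s3}.
No further refinement is possible. Final partition (4 blocks): {s0} | {s2,s4} | {s1} | {s3}.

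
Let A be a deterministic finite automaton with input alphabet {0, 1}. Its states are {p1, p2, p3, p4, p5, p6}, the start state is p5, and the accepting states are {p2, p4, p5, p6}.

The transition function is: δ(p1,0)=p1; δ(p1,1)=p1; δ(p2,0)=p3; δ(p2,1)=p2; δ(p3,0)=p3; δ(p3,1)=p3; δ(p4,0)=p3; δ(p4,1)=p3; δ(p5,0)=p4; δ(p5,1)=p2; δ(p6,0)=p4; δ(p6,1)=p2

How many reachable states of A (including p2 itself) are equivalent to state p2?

First remove the unreachable states {p1,p6}; 4 states remain.
P0 = {p2,p4,p5} | {p3}.
On input 0, block {p2,p4,p5} splits into {p2,p4} and {p5}.
Refine {p2,p4} on symbol 1: members go to different blocks, giving {p2} and {p4}.
Stable partition: {p2} | {p3} | {p5} | {p4} — 4 equivalence classes.
The equivalence class containing p2 is {p2}, of size 1.

1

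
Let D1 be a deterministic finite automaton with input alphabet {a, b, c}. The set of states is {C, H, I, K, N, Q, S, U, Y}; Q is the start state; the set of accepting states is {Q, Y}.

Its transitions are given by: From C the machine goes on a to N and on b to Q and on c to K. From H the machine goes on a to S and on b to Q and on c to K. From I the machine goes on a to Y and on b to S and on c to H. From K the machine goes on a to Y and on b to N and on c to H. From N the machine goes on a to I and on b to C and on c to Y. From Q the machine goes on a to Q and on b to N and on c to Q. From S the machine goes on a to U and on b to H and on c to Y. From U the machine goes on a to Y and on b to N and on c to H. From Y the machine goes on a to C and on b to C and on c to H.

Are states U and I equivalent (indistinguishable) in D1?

Every state is reachable, so we keep all 9.
P0 = {Q,Y} | {C,H,I,K,N,S,U}.
Refine {Q,Y} on symbol a: members go to different blocks, giving {Q} and {Y}.
Refine {C,H,I,K,N,S,U} on symbol a: members go to different blocks, giving {C,H,N,S} and {I,K,U}.
Split {C,H,N,S} by δ(·,a) → {N,S} and {C,H}.
No further refinement is possible. Final partition (5 blocks): {Q} | {N,S} | {Y} | {I,K,U} | {C,H}.
U and I lie in the same block of the stable partition, so they are equivalent — no string distinguishes them.

Yes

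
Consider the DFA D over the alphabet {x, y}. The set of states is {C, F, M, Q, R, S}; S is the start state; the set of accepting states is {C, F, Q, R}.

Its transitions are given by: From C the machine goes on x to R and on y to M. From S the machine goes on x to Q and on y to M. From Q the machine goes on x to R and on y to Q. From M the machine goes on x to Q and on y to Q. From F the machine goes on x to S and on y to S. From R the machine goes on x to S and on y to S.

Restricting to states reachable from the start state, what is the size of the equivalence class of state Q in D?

States {C,F} cannot be reached from the start state, so discard them.
Start with accepting vs non-accepting: {Q,R} | {M,S}.
Refine {Q,R} on symbol x: members go to different blocks, giving {Q} and {R}.
On input y, block {M,S} splits into {S} and {M}.
No further refinement is possible. Final partition (4 blocks): {Q} | {S} | {R} | {M}.
State Q belongs to the block {Q}, which has 1 states.

1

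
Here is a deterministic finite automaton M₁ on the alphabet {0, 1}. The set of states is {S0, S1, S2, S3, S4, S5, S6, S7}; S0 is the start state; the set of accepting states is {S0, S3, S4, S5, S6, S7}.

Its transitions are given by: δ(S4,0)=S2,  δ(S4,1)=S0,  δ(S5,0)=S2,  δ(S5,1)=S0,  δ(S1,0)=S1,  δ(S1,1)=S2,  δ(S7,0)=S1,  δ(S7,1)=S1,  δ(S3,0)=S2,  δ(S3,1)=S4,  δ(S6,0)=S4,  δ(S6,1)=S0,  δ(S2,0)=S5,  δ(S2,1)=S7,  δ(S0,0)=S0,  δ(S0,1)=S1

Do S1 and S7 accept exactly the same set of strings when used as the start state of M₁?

No

States {S3,S4,S6} cannot be reached from the start state, so discard them.
P0 = {S0,S5,S7} | {S1,S2}.
Refine {S0,S5,S7} on symbol 0: members go to different blocks, giving {S5,S7} and {S0}.
On input 1, block {S5,S7} splits into {S5} and {S7}.
Split {S1,S2} by δ(·,0) → {S1} and {S2}.
No further refinement is possible. Final partition (5 blocks): {S5} | {S1} | {S0} | {S7} | {S2}.
S1 and S7 end up in different blocks, so they are distinguishable. For instance, the string 'ε' is accepted from only S7.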